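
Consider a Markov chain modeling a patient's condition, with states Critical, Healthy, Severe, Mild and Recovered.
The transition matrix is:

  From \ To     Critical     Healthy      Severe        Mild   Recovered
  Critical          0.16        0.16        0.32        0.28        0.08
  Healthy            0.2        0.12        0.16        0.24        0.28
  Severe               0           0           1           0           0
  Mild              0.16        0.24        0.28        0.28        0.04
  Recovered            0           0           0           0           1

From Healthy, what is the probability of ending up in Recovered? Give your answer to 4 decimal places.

Let h(s) be the probability of absorption at Recovered starting from transient state s. Then h(Recovered) = 1 and h(Severe) = 0. By first-step analysis:
h(Critical) = 0.16·h(Critical) + 0.16·h(Healthy) + 0.32·0 + 0.28·h(Mild) + 0.08·1
h(Healthy) = 0.2·h(Critical) + 0.12·h(Healthy) + 0.16·0 + 0.24·h(Mild) + 0.28·1
h(Mild) = 0.16·h(Critical) + 0.24·h(Healthy) + 0.28·0 + 0.28·h(Mild) + 0.04·1
Solving: h(Critical) = 0.2701, h(Healthy) = 0.4522, h(Mild) = 0.2663.
Starting from Healthy, the probability is 0.4522.

0.4522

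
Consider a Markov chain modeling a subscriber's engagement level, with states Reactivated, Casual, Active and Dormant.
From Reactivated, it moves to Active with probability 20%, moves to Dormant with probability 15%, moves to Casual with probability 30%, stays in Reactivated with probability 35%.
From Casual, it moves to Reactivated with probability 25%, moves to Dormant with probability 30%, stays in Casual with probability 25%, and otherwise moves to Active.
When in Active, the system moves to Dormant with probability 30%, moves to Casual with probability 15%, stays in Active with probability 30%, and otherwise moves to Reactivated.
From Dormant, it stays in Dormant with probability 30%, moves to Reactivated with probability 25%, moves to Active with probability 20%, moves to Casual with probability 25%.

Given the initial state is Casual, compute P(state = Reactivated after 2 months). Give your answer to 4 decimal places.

Propagate the distribution vector 2 months from Casual.
After 0 months: (0.0000, 1.0000, 0.0000, 0.0000)
After 1 month: (0.2500, 0.2500, 0.2000, 0.3000)
After 2 months: (0.2750, 0.2425, 0.2200, 0.2625)
P(in Reactivated after 2 months) = 0.2750

0.2750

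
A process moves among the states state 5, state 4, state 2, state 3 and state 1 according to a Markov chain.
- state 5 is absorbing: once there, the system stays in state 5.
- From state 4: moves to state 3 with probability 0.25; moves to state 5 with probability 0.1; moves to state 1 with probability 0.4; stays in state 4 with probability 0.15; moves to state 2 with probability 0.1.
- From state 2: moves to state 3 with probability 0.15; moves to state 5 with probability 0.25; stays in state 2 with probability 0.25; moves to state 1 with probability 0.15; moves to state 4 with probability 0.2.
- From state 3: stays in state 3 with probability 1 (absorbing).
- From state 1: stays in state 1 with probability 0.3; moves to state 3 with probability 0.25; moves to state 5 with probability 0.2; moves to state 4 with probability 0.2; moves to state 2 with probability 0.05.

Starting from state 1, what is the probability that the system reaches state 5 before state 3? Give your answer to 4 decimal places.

0.4323

Let h(s) be the probability of absorption at state 5 starting from transient state s. Then h(state 5) = 1 and h(state 3) = 0. By first-step analysis:
h(state 4) = 0.1·1 + 0.15·h(state 4) + 0.1·h(state 2) + 0.25·0 + 0.4·h(state 1)
h(state 2) = 0.25·1 + 0.2·h(state 4) + 0.25·h(state 2) + 0.15·0 + 0.15·h(state 1)
h(state 1) = 0.2·1 + 0.2·h(state 4) + 0.05·h(state 2) + 0.25·0 + 0.3·h(state 1)
Solving: h(state 4) = 0.3824, h(state 2) = 0.5218, h(state 1) = 0.4323.
Starting from state 1, the probability is 0.4323.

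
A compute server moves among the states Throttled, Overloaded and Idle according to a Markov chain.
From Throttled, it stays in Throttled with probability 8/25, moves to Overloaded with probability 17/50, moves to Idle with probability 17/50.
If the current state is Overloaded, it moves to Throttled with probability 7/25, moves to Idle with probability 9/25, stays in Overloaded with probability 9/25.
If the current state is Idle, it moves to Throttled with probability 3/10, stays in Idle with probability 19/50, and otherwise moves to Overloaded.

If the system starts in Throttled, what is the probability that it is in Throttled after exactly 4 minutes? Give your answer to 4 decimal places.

0.2992

Propagate the distribution vector 4 minutes from Throttled.
After 0 minutes: (1.0000, 0.0000, 0.0000)
After 1 minute: (0.3200, 0.3400, 0.3400)
After 2 minutes: (0.2996, 0.3400, 0.3604)
After 3 minutes: (0.2992, 0.3396, 0.3612)
After 4 minutes: (0.2992, 0.3396, 0.3612)
P(in Throttled after 4 minutes) = 0.2992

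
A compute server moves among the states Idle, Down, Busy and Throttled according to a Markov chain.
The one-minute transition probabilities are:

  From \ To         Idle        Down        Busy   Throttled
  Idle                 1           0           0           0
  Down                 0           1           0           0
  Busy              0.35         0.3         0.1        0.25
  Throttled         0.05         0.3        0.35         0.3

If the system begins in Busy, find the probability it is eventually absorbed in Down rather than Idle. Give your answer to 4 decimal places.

0.5253

Let h(s) be the probability of absorption at Down starting from transient state s. Then h(Down) = 1 and h(Idle) = 0. By first-step analysis:
h(Busy) = 0.35·0 + 0.3·1 + 0.1·h(Busy) + 0.25·h(Throttled)
h(Throttled) = 0.05·0 + 0.3·1 + 0.35·h(Busy) + 0.3·h(Throttled)
Solving: h(Busy) = 0.5253, h(Throttled) = 0.6912.
Starting from Busy, the probability is 0.5253.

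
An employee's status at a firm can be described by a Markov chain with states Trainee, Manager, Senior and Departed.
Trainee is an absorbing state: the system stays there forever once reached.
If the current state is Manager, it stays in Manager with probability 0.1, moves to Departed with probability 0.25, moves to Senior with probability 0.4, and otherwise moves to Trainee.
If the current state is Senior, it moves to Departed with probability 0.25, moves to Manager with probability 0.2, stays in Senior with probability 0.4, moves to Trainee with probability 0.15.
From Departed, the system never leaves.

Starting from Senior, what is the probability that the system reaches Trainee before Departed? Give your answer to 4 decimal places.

Let h(s) be the probability of absorption at Trainee starting from transient state s. Then h(Trainee) = 1 and h(Departed) = 0. By first-step analysis:
h(Manager) = 0.25·1 + 0.1·h(Manager) + 0.4·h(Senior) + 0.25·0
h(Senior) = 0.15·1 + 0.2·h(Manager) + 0.4·h(Senior) + 0.25·0
Solving: h(Manager) = 0.4565, h(Senior) = 0.4022.
Starting from Senior, the probability is 0.4022.

0.4022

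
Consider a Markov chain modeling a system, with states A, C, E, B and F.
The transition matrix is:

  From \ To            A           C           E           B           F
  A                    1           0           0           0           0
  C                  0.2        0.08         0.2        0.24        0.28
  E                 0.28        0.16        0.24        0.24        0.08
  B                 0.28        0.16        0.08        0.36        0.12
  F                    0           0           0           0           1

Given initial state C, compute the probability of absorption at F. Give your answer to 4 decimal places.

Let h(s) be the probability of absorption at F starting from transient state s. Then h(F) = 1 and h(A) = 0. By first-step analysis:
h(C) = 0.2·0 + 0.08·h(C) + 0.2·h(E) + 0.24·h(B) + 0.28·1
h(E) = 0.28·0 + 0.16·h(C) + 0.24·h(E) + 0.24·h(B) + 0.08·1
h(B) = 0.28·0 + 0.16·h(C) + 0.08·h(E) + 0.36·h(B) + 0.12·1
Solving: h(C) = 0.4608, h(E) = 0.3101, h(B) = 0.3415.
Starting from C, the probability is 0.4608.

0.4608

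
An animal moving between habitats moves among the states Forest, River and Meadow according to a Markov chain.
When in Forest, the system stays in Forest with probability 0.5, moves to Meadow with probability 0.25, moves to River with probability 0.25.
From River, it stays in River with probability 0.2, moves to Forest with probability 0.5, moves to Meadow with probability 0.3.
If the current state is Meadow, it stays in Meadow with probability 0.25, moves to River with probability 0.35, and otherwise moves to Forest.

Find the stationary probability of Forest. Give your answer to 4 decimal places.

0.4737

Let the stationary distribution be π with π = πP and π_1 + π_2 + π_3 = 1.
π_1 = 0.5·π_1 + 0.5·π_2 + 0.4·π_3
π_2 = 0.25·π_1 + 0.2·π_2 + 0.35·π_3
Solving with the normalization constraint gives π = (0.4737, 0.2632, 0.2632).
So the stationary probability of Forest is 0.4737.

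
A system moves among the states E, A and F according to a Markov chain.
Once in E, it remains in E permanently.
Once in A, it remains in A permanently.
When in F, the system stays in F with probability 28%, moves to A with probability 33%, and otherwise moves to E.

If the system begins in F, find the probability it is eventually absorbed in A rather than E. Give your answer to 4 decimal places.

Let h(s) be the probability of absorption at A starting from transient state s. Then h(A) = 1 and h(E) = 0. By first-step analysis:
h(F) = 0.39·0 + 0.33·1 + 0.28·h(F)
Solving: h(F) = 0.4583.
Starting from F, the probability is 0.4583.

0.4583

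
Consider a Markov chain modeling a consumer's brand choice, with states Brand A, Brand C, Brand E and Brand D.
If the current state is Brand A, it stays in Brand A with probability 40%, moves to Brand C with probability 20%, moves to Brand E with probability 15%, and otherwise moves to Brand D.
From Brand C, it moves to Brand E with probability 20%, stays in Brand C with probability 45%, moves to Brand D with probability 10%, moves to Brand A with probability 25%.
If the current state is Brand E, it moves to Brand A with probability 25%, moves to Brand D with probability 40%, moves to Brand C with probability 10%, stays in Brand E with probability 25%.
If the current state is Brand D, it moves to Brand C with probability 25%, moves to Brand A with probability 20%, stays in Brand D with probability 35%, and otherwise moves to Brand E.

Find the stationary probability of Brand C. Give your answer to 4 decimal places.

Let the stationary distribution be π with π = πP and π_1 + π_2 + π_3 + π_4 = 1.
π_1 = 0.4·π_1 + 0.25·π_2 + 0.25·π_3 + 0.2·π_4
π_2 = 0.2·π_1 + 0.45·π_2 + 0.1·π_3 + 0.25·π_4
π_3 = 0.15·π_1 + 0.2·π_2 + 0.25·π_3 + 0.2·π_4
Solving with the normalization constraint gives π = (0.2784, 0.2584, 0.1959, 0.2674).
So the stationary probability of Brand C is 0.2584.

0.2584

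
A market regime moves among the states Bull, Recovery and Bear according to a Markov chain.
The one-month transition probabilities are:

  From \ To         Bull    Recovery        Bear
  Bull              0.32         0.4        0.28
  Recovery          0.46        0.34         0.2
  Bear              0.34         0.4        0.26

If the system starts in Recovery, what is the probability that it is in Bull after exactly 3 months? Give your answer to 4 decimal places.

Propagate the distribution vector 3 months from Recovery.
After 0 months: (0.0000, 1.0000, 0.0000)
After 1 month: (0.4600, 0.3400, 0.2000)
After 2 months: (0.3716, 0.3796, 0.2488)
After 3 months: (0.3781, 0.3772, 0.2447)
P(in Bull after 3 months) = 0.3781

0.3781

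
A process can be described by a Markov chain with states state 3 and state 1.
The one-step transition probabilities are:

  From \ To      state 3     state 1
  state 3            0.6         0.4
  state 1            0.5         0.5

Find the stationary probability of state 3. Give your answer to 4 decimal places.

0.5556

Let the stationary distribution be π with π = πP and π_1 + π_2 = 1.
π_1 = 0.6·π_1 + 0.5·π_2
Solving with the normalization constraint gives π = (0.5556, 0.4444).
So the stationary probability of state 3 is 0.5556.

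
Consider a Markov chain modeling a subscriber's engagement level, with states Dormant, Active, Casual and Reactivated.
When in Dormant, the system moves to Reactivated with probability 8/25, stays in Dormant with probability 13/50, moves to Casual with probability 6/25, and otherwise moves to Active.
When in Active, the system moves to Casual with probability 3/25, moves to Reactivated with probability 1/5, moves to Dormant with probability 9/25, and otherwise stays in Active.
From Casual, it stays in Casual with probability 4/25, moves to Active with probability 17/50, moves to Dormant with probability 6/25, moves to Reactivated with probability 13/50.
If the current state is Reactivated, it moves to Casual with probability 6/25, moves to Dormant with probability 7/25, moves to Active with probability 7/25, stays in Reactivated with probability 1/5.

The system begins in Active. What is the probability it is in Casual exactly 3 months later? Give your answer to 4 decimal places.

0.1930

Propagate the distribution vector 3 months from Active.
After 0 months: (0.0000, 1.0000, 0.0000, 0.0000)
After 1 month: (0.3600, 0.3200, 0.1200, 0.2000)
After 2 months: (0.2936, 0.2640, 0.1920, 0.2504)
After 3 months: (0.2876, 0.2727, 0.1930, 0.2468)
P(in Casual after 3 months) = 0.1930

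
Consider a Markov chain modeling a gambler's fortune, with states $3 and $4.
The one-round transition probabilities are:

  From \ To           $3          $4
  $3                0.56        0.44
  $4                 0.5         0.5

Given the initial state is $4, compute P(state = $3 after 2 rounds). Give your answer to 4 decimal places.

Sum over the intermediate state after 1 round:
P = P($4→$3)·P($3→$3) + P($4→$4)·P($4→$3)
  = 0.5×0.56 + 0.5×0.5
  = 0.2800 + 0.2500 = 0.5300

0.5300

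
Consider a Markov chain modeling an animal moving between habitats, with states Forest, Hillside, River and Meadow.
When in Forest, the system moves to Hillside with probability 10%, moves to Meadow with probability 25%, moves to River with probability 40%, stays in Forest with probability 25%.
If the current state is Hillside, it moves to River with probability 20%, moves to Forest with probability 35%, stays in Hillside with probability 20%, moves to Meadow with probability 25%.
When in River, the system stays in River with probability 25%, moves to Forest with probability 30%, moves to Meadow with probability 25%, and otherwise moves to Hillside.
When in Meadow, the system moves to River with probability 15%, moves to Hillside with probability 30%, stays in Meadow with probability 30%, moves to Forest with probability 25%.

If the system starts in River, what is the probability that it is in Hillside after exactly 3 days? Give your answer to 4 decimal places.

0.1980

Propagate the distribution vector 3 days from River.
After 0 days: (0.0000, 0.0000, 1.0000, 0.0000)
After 1 day: (0.3000, 0.2000, 0.2500, 0.2500)
After 2 days: (0.2825, 0.1950, 0.2600, 0.2625)
After 3 days: (0.2825, 0.1980, 0.2564, 0.2631)
P(in Hillside after 3 days) = 0.1980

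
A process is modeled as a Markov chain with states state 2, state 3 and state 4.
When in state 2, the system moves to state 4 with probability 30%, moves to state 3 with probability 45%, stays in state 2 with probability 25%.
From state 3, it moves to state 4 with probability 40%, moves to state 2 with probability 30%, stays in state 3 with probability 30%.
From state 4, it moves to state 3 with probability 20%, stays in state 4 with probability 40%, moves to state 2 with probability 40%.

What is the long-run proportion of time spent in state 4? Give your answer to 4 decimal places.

Let the stationary distribution be π with π = πP and π_1 + π_2 + π_3 = 1.
π_1 = 0.25·π_1 + 0.3·π_2 + 0.4·π_3
π_2 = 0.45·π_1 + 0.3·π_2 + 0.2·π_3
Solving with the normalization constraint gives π = (0.3208, 0.3113, 0.3679).
So the stationary probability of state 4 is 0.3679.

0.3679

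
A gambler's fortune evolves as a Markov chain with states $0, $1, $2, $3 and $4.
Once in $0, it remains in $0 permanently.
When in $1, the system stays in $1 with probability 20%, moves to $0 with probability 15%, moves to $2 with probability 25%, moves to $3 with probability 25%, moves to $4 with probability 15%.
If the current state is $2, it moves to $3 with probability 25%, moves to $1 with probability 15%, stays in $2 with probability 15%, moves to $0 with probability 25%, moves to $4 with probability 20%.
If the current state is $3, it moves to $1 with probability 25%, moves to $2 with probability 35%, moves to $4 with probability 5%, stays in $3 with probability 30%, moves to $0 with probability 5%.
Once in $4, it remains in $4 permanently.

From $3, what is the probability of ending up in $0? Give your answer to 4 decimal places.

Let h(s) be the probability of absorption at $0 starting from transient state s. Then h($0) = 1 and h($4) = 0. By first-step analysis:
h($1) = 0.15·1 + 0.2·h($1) + 0.25·h($2) + 0.25·h($3) + 0.15·0
h($2) = 0.25·1 + 0.15·h($1) + 0.15·h($2) + 0.25·h($3) + 0.2·0
h($3) = 0.05·1 + 0.25·h($1) + 0.35·h($2) + 0.3·h($3) + 0.05·0
Solving: h($1) = 0.5220, h($2) = 0.5418, h($3) = 0.5287.
Starting from $3, the probability is 0.5287.

0.5287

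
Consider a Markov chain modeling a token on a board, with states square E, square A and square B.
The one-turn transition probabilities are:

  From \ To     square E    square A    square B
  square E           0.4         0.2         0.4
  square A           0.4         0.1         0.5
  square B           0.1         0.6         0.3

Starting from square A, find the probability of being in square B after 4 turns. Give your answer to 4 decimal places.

Propagate the distribution vector 4 turns from square A.
After 0 turns: (0.0000, 1.0000, 0.0000)
After 1 turn: (0.4000, 0.1000, 0.5000)
After 2 turns: (0.2500, 0.3900, 0.3600)
After 3 turns: (0.2920, 0.3050, 0.4030)
After 4 turns: (0.2791, 0.3307, 0.3902)
P(in square B after 4 turns) = 0.3902

0.3902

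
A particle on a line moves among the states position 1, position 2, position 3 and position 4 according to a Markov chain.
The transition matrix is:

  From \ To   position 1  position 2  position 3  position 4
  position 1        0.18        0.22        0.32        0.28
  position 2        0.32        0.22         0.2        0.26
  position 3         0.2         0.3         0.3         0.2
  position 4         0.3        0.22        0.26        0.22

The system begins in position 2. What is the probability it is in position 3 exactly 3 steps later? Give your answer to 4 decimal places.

0.2716

Propagate the distribution vector 3 steps from position 2.
After 0 steps: (0.0000, 1.0000, 0.0000, 0.0000)
After 1 step: (0.3200, 0.2200, 0.2000, 0.2600)
After 2 steps: (0.2460, 0.2360, 0.2740, 0.2440)
After 3 steps: (0.2478, 0.2419, 0.2716, 0.2387)
P(in position 3 after 3 steps) = 0.2716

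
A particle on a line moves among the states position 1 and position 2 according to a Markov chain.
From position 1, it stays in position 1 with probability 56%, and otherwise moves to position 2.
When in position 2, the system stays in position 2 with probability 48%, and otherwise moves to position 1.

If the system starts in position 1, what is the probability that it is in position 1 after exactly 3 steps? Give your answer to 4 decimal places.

0.5417

Propagate the distribution vector 3 steps from position 1.
After 0 steps: (1.0000, 0.0000)
After 1 step: (0.5600, 0.4400)
After 2 steps: (0.5424, 0.4576)
After 3 steps: (0.5417, 0.4583)
P(in position 1 after 3 steps) = 0.5417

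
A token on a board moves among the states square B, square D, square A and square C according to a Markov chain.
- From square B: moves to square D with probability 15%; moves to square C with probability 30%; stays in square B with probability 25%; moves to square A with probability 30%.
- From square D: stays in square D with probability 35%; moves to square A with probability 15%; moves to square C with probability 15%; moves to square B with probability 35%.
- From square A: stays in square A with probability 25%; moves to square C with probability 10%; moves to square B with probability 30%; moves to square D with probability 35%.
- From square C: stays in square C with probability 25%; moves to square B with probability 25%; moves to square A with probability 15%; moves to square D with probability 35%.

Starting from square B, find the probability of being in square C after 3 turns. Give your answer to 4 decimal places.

Propagate the distribution vector 3 turns from square B.
After 0 turns: (1.0000, 0.0000, 0.0000, 0.0000)
After 1 turn: (0.2500, 0.1500, 0.3000, 0.3000)
After 2 turns: (0.2800, 0.3000, 0.2175, 0.2025)
After 3 turns: (0.2909, 0.2940, 0.2138, 0.2014)
P(in square C after 3 turns) = 0.2014

0.2014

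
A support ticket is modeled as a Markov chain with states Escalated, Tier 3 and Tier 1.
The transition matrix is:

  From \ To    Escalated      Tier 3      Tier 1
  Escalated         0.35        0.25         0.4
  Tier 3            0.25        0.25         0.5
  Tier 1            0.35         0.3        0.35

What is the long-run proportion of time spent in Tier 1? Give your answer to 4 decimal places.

0.4067

Let the stationary distribution be π with π = πP and π_1 + π_2 + π_3 = 1.
π_1 = 0.35·π_1 + 0.25·π_2 + 0.35·π_3
π_2 = 0.25·π_1 + 0.25·π_2 + 0.3·π_3
Solving with the normalization constraint gives π = (0.3230, 0.2703, 0.4067).
So the stationary probability of Tier 1 is 0.4067.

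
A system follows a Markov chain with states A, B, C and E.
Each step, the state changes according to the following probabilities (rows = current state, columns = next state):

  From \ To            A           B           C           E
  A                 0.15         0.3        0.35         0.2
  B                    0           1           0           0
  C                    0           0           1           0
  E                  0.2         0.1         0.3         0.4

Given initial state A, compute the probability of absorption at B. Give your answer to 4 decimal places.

0.4255

Let h(s) be the probability of absorption at B starting from transient state s. Then h(B) = 1 and h(C) = 0. By first-step analysis:
h(A) = 0.15·h(A) + 0.3·1 + 0.35·0 + 0.2·h(E)
h(E) = 0.2·h(A) + 0.1·1 + 0.3·0 + 0.4·h(E)
Solving: h(A) = 0.4255, h(E) = 0.3085.
Starting from A, the probability is 0.4255.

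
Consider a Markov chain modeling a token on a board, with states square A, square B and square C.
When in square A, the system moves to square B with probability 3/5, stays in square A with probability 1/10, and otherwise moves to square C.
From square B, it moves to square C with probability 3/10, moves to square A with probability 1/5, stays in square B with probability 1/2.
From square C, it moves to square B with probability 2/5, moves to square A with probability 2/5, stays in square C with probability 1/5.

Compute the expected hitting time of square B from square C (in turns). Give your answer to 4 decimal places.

Let t(s) be the expected number of turns to first reach square B from state s, with t(square B) = 0. Conditioning on the first turn:
t(square A) = 1 + 0.1·t(square A) + 0.3·t(square C)
t(square C) = 1 + 0.4·t(square A) + 0.2·t(square C)
Solving: t(square A) = 1.8333, t(square C) = 2.1667.
Expected turns from square C to square B: 2.1667.

2.1667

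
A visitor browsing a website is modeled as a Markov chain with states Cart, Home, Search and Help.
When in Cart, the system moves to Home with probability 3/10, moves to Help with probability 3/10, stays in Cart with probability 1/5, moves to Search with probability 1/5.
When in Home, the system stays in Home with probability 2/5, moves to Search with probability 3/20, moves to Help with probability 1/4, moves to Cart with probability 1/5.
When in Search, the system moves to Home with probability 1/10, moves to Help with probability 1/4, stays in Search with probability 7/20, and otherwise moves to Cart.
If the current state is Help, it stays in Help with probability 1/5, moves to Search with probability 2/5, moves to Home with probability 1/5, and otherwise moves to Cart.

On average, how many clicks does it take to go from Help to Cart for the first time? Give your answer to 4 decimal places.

Let t(s) be the expected number of clicks to first reach Cart from state s, with t(Cart) = 0. Conditioning on the first click:
t(Home) = 1 + 0.4·t(Home) + 0.15·t(Search) + 0.25·t(Help)
t(Search) = 1 + 0.1·t(Home) + 0.35·t(Search) + 0.25·t(Help)
t(Help) = 1 + 0.2·t(Home) + 0.4·t(Search) + 0.2·t(Help)
Solving: t(Home) = 4.4211, t(Search) = 3.8684, t(Help) = 4.2895.
Expected clicks from Help to Cart: 4.2895.

4.2895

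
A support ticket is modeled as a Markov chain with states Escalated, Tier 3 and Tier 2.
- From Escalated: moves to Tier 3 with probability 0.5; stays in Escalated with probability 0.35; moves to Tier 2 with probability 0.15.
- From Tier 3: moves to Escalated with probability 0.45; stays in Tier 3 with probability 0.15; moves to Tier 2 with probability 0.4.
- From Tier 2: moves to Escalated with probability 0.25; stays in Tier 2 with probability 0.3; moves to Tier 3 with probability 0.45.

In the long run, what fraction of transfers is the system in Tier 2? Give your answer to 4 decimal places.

0.2823

Let the stationary distribution be π with π = πP and π_1 + π_2 + π_3 = 1.
π_1 = 0.35·π_1 + 0.45·π_2 + 0.25·π_3
π_2 = 0.5·π_1 + 0.15·π_2 + 0.45·π_3
Solving with the normalization constraint gives π = (0.3578, 0.3599, 0.2823).
So the stationary probability of Tier 2 is 0.2823.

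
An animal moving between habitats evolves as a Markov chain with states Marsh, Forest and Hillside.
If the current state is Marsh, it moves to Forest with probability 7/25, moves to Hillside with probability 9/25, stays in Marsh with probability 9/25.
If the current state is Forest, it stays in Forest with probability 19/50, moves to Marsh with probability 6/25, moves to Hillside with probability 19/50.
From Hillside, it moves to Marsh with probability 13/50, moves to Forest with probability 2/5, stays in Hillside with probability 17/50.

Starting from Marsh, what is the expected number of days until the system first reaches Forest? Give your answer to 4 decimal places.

3.1022

Let t(s) be the expected number of days to first reach Forest from state s, with t(Forest) = 0. Conditioning on the first day:
t(Marsh) = 1 + 0.36·t(Marsh) + 0.36·t(Hillside)
t(Hillside) = 1 + 0.26·t(Marsh) + 0.34·t(Hillside)
Solving: t(Marsh) = 3.1022, t(Hillside) = 2.7372.
Expected days from Marsh to Forest: 3.1022.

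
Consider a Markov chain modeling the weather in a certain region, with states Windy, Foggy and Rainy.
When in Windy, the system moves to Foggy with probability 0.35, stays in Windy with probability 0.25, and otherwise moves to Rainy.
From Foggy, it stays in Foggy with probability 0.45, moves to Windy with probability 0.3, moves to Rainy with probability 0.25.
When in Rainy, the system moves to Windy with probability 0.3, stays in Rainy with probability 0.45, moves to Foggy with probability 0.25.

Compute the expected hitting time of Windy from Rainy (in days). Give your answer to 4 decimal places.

3.3333

Let t(s) be the expected number of days to first reach Windy from state s, with t(Windy) = 0. Conditioning on the first day:
t(Foggy) = 1 + 0.45·t(Foggy) + 0.25·t(Rainy)
t(Rainy) = 1 + 0.25·t(Foggy) + 0.45·t(Rainy)
Solving: t(Foggy) = 3.3333, t(Rainy) = 3.3333.
Expected days from Rainy to Windy: 3.3333.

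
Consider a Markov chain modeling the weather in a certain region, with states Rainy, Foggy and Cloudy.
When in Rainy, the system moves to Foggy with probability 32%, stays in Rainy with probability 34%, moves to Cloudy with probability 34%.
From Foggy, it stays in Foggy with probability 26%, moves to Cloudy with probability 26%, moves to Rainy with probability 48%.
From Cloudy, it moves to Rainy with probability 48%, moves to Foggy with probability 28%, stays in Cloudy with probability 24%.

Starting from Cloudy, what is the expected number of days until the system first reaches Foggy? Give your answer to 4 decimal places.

3.3688

Let t(s) be the expected number of days to first reach Foggy from state s, with t(Foggy) = 0. Conditioning on the first day:
t(Rainy) = 1 + 0.34·t(Rainy) + 0.34·t(Cloudy)
t(Cloudy) = 1 + 0.48·t(Rainy) + 0.24·t(Cloudy)
Solving: t(Rainy) = 3.2506, t(Cloudy) = 3.3688.
Expected days from Cloudy to Foggy: 3.3688.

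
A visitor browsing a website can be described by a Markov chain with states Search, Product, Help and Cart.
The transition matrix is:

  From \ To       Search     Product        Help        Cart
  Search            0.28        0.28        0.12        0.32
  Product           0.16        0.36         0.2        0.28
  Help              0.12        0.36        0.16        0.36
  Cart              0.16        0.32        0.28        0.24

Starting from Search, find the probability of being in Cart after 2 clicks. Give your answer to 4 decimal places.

0.2880

Propagate the distribution vector 2 clicks from Search.
After 0 clicks: (1.0000, 0.0000, 0.0000, 0.0000)
After 1 click: (0.2800, 0.2800, 0.1200, 0.3200)
After 2 clicks: (0.1888, 0.3248, 0.1984, 0.2880)
P(in Cart after 2 clicks) = 0.2880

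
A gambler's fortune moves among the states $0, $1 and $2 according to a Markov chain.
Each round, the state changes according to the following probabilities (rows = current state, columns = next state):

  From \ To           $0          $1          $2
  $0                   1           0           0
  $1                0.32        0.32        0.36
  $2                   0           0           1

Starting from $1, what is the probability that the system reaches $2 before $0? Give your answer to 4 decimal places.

Let h(s) be the probability of absorption at $2 starting from transient state s. Then h($2) = 1 and h($0) = 0. By first-step analysis:
h($1) = 0.32·0 + 0.32·h($1) + 0.36·1
Solving: h($1) = 0.5294.
Starting from $1, the probability is 0.5294.

0.5294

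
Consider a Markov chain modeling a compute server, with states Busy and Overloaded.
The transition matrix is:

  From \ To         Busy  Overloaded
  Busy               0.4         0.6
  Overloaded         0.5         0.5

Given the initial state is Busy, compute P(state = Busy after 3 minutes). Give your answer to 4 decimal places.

0.4540

Propagate the distribution vector 3 minutes from Busy.
After 0 minutes: (1.0000, 0.0000)
After 1 minute: (0.4000, 0.6000)
After 2 minutes: (0.4600, 0.5400)
After 3 minutes: (0.4540, 0.5460)
P(in Busy after 3 minutes) = 0.4540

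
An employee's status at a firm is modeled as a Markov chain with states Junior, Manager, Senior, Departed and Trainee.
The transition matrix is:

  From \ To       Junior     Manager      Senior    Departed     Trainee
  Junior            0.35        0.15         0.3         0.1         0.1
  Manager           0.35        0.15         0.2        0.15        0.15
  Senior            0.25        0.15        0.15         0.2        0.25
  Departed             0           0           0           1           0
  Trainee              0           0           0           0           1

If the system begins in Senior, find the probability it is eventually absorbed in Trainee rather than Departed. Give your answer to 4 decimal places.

0.5392

Let h(s) be the probability of absorption at Trainee starting from transient state s. Then h(Trainee) = 1 and h(Departed) = 0. By first-step analysis:
h(Junior) = 0.35·h(Junior) + 0.15·h(Manager) + 0.3·h(Senior) + 0.1·0 + 0.1·1
h(Manager) = 0.35·h(Junior) + 0.15·h(Manager) + 0.2·h(Senior) + 0.15·0 + 0.15·1
h(Senior) = 0.25·h(Junior) + 0.15·h(Manager) + 0.15·h(Senior) + 0.2·0 + 0.25·1
Solving: h(Junior) = 0.5224, h(Manager) = 0.5184, h(Senior) = 0.5392.
Starting from Senior, the probability is 0.5392.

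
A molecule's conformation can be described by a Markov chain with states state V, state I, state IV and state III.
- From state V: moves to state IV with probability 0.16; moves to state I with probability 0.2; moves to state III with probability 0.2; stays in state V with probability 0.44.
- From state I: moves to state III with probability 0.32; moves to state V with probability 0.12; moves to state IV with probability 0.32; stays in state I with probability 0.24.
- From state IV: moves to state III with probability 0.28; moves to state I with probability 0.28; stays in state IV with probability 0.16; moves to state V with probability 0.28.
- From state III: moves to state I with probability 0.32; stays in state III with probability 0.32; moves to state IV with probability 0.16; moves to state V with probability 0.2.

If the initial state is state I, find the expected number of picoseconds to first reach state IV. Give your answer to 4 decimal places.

Let t(s) be the expected number of picoseconds to first reach state IV from state s, with t(state IV) = 0. Conditioning on the first picosecond:
t(state V) = 1 + 0.44·t(state V) + 0.2·t(state I) + 0.2·t(state III)
t(state I) = 1 + 0.12·t(state V) + 0.24·t(state I) + 0.32·t(state III)
t(state III) = 1 + 0.2·t(state V) + 0.32·t(state I) + 0.32·t(state III)
Solving: t(state V) = 5.0369, t(state I) = 4.1828, t(state III) = 4.9204.
Expected picoseconds from state I to state IV: 4.1828.

4.1828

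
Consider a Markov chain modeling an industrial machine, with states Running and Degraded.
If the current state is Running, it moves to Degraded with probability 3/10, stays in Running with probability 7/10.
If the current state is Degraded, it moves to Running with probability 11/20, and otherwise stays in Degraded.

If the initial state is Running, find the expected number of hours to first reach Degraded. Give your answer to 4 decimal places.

3.3333

Let t(s) be the expected number of hours to first reach Degraded from state s, with t(Degraded) = 0. Conditioning on the first hour:
t(Running) = 1 + 0.7·t(Running)
Solving: t(Running) = 3.3333.
Expected hours from Running to Degraded: 3.3333.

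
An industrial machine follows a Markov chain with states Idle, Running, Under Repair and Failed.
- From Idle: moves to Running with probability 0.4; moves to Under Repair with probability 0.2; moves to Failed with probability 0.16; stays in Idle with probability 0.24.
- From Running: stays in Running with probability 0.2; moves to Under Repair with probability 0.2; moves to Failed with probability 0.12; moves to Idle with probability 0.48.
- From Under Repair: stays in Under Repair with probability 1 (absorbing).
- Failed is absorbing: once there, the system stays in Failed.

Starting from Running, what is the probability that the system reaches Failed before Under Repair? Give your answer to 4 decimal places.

Let h(s) be the probability of absorption at Failed starting from transient state s. Then h(Failed) = 1 and h(Under Repair) = 0. By first-step analysis:
h(Idle) = 0.24·h(Idle) + 0.4·h(Running) + 0.2·0 + 0.16·1
h(Running) = 0.48·h(Idle) + 0.2·h(Running) + 0.2·0 + 0.12·1
Solving: h(Idle) = 0.4231, h(Running) = 0.4038.
Starting from Running, the probability is 0.4038.

0.4038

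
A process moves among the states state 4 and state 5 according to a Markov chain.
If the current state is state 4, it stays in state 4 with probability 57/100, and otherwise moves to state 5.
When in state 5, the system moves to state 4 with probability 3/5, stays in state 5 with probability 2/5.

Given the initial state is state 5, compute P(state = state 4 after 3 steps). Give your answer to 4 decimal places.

0.5825

Propagate the distribution vector 3 steps from state 5.
After 0 steps: (0.0000, 1.0000)
After 1 step: (0.6000, 0.4000)
After 2 steps: (0.5820, 0.4180)
After 3 steps: (0.5825, 0.4175)
P(in state 4 after 3 steps) = 0.5825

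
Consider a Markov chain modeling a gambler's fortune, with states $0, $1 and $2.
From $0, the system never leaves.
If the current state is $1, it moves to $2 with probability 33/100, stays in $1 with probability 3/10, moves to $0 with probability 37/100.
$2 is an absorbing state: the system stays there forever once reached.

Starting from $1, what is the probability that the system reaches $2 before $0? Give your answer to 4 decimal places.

0.4714

Let h(s) be the probability of absorption at $2 starting from transient state s. Then h($2) = 1 and h($0) = 0. By first-step analysis:
h($1) = 0.37·0 + 0.3·h($1) + 0.33·1
Solving: h($1) = 0.4714.
Starting from $1, the probability is 0.4714.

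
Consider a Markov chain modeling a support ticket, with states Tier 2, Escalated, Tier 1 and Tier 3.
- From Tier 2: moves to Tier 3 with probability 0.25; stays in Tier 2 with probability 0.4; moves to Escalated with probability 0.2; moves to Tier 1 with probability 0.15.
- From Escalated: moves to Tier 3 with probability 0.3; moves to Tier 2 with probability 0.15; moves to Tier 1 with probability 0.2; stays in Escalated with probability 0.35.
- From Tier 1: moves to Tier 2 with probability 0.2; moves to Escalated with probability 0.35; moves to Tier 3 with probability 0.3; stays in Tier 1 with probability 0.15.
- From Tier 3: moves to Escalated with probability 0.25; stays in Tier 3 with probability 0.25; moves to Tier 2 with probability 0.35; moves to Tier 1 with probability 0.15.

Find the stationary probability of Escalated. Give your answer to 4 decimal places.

Let the stationary distribution be π with π = πP and π_1 + π_2 + π_3 + π_4 = 1.
π_1 = 0.4·π_1 + 0.15·π_2 + 0.2·π_3 + 0.35·π_4
π_2 = 0.2·π_1 + 0.35·π_2 + 0.35·π_3 + 0.25·π_4
π_3 = 0.15·π_1 + 0.2·π_2 + 0.15·π_3 + 0.15·π_4
Solving with the normalization constraint gives π = (0.2835, 0.2803, 0.1640, 0.2722).
So the stationary probability of Escalated is 0.2803.

0.2803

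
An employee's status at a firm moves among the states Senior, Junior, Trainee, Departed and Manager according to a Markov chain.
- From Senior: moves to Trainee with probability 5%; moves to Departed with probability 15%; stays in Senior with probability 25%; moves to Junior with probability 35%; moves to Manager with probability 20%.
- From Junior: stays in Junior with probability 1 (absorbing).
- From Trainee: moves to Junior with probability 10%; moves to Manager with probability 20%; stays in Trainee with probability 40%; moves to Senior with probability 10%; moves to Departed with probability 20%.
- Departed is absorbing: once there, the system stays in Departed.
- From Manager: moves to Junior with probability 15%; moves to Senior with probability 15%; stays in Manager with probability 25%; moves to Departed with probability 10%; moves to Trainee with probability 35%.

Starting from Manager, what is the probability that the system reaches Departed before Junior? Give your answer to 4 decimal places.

0.4603

Let h(s) be the probability of absorption at Departed starting from transient state s. Then h(Departed) = 1 and h(Junior) = 0. By first-step analysis:
h(Senior) = 0.25·h(Senior) + 0.35·0 + 0.05·h(Trainee) + 0.15·1 + 0.2·h(Manager)
h(Trainee) = 0.1·h(Senior) + 0.1·0 + 0.4·h(Trainee) + 0.2·1 + 0.2·h(Manager)
h(Manager) = 0.15·h(Senior) + 0.15·0 + 0.35·h(Trainee) + 0.1·1 + 0.25·h(Manager)
Solving: h(Senior) = 0.3592, h(Trainee) = 0.5466, h(Manager) = 0.4603.
Starting from Manager, the probability is 0.4603.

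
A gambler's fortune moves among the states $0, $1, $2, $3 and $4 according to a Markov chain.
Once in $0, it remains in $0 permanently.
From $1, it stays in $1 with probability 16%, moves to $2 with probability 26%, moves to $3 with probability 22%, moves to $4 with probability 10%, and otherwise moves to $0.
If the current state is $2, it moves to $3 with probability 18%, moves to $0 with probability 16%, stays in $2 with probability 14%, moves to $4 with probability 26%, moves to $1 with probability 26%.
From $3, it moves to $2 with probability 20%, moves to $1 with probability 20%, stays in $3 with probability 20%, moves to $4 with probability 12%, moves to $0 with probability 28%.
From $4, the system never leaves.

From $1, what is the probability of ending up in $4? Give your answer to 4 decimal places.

Let h(s) be the probability of absorption at $4 starting from transient state s. Then h($4) = 1 and h($0) = 0. By first-step analysis:
h($1) = 0.26·0 + 0.16·h($1) + 0.26·h($2) + 0.22·h($3) + 0.1·1
h($2) = 0.16·0 + 0.26·h($1) + 0.14·h($2) + 0.18·h($3) + 0.26·1
h($3) = 0.28·0 + 0.2·h($1) + 0.2·h($2) + 0.2·h($3) + 0.12·1
Solving: h($1) = 0.3656, h($2) = 0.4890, h($3) = 0.3637.
Starting from $1, the probability is 0.3656.

0.3656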